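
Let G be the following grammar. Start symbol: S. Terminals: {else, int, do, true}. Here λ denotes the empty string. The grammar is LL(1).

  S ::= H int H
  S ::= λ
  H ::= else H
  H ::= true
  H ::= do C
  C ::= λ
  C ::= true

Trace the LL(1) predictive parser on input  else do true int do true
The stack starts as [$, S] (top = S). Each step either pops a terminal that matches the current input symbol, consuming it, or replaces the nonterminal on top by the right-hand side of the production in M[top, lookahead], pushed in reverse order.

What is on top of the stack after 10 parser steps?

C

step 1: stack=$ S  input=else do true int do true $  — expand S ::= H int H
step 2: stack=$ H int H  input=else do true int do true $  — expand H ::= else H
step 3: stack=$ H int H else  input=else do true int do true $  — match else
step 4: stack=$ H int H  input=do true int do true $  — expand H ::= do C
step 5: stack=$ H int C do  input=do true int do true $  — match do
step 6: stack=$ H int C  input=true int do true $  — expand C ::= true
step 7: stack=$ H int true  input=true int do true $  — match true
step 8: stack=$ H int  input=int do true $  — match int
step 9: stack=$ H  input=do true $  — expand H ::= do C
step 10: stack=$ C do  input=do true $  — match do
Stack after step 10: $ C (top = C).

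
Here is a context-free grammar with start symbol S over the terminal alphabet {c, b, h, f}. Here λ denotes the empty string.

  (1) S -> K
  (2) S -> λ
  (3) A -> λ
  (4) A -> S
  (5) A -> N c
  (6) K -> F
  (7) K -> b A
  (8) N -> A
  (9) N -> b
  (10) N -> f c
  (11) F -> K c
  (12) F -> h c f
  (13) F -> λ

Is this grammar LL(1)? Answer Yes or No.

FIRST(S) = {λ, b, c, h}
FIRST(A) = {λ, b, c, f, h}
FIRST(K) = {λ, b, c, h}
FIRST(N) = {λ, b, c, f, h}
FIRST(F) = {λ, b, c, h}
FOLLOW(S) = {$, c}
FOLLOW(A) = {$, c}
FOLLOW(K) = {$, c}
FOLLOW(N) = {c}
FOLLOW(F) = {$, c}
Cell M[A, $] receives both A -> λ and A -> S — the grammar is not LL(1).

No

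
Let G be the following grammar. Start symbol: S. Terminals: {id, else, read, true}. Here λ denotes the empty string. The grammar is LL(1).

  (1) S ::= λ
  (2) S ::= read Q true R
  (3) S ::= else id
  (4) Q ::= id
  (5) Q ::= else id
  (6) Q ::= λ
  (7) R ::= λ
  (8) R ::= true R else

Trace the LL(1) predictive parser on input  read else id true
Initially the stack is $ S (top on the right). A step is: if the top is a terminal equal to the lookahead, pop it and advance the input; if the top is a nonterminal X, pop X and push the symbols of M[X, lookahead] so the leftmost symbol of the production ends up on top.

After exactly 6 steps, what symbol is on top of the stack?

     Stack             Input                Action
  1  $ S               read else id true $  expand S ::= read Q true R
  2  $ R true Q read   read else id true $  match read
  3  $ R true Q        else id true $       expand Q ::= else id
  4  $ R true id else  else id true $       match else
  5  $ R true id       id true $            match id
  6  $ R true          true $               match true
Stack after step 6: $ R (top = R).

R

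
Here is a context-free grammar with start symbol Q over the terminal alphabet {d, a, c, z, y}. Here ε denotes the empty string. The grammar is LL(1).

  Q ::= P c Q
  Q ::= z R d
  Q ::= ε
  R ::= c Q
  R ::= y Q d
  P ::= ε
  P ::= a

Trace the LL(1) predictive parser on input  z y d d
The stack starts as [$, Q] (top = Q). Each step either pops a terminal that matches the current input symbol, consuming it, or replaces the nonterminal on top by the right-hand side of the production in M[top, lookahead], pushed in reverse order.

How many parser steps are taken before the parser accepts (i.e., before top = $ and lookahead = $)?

7

step 1: stack=$ Q  input=z y d d $  — expand Q ::= z R d
step 2: stack=$ d R z  input=z y d d $  — match z
step 3: stack=$ d R  input=y d d $  — expand R ::= y Q d
step 4: stack=$ d d Q y  input=y d d $  — match y
step 5: stack=$ d d Q  input=d d $  — expand Q ::= ε
step 6: stack=$ d d  input=d d $  — match d
step 7: stack=$ d  input=d $  — match d
Accept reached after 7 steps.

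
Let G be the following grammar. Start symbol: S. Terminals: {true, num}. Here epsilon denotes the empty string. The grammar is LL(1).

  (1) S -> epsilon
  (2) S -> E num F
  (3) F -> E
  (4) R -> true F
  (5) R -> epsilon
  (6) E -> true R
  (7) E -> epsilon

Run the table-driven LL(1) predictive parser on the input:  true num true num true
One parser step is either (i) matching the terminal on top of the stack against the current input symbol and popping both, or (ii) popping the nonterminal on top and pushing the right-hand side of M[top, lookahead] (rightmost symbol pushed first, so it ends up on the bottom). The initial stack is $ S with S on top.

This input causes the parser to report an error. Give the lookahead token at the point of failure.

      Stack           Input                     Action
   1  $ S             true num true num true $  expand S -> E num F
   2  $ F num E       true num true num true $  expand E -> true R
   3  $ F num R true  true num true num true $  match true
   4  $ F num R       num true num true $       expand R -> epsilon
   5  $ F num         num true num true $       match num
   6  $ F             true num true $           expand F -> E
   7  $ E             true num true $           expand E -> true R
   8  $ R true        true num true $           match true
   9  $ R             num true $                expand R -> epsilon
  10  $               num true $                error: stack empty but input remains

num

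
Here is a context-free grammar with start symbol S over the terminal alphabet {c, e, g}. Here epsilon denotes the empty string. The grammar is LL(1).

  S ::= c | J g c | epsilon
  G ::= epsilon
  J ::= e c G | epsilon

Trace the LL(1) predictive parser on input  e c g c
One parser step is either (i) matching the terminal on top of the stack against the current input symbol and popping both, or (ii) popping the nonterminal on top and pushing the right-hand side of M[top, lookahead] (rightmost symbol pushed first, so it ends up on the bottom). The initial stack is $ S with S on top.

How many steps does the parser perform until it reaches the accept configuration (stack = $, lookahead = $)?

7

step 1: stack=$ S  input=e c g c $  — expand S ::= J g c
step 2: stack=$ c g J  input=e c g c $  — expand J ::= e c G
step 3: stack=$ c g G c e  input=e c g c $  — match e
step 4: stack=$ c g G c  input=c g c $  — match c
step 5: stack=$ c g G  input=g c $  — expand G ::= epsilon
step 6: stack=$ c g  input=g c $  — match g
step 7: stack=$ c  input=c $  — match c
Accept reached after 7 steps.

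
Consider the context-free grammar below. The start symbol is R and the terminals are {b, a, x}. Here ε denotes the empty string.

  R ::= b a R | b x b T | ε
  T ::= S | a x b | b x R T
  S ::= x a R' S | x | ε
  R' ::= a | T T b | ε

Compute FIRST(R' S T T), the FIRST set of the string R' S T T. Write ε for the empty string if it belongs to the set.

{ε, a, b, x}

FIRST(R): from R::=b a R we get {b}; from R::=b x b T we get {b}; from R::=ε we get {ε}. So FIRST(R) = {ε, b}.
FIRST(S): from S::=x a R' S we get {x}; from S::=x we get {x}; from S::=ε we get {ε}. So FIRST(S) = {ε, x}.
FIRST(T): from T::=S we get {ε, x}; from T::=a x b we get {a}; from T::=b x R T we get {b}. So FIRST(T) = {ε, a, b, x}.
FIRST(R'): from R'::=a we get {a}; from R'::=T T b we get {a, b, x}; from R'::=ε we get {ε}. So FIRST(R') = {ε, a, b, x}.
FIRST(R' S T T): take FIRST of each symbol in turn, carrying on past any symbol whose FIRST contains ε; result {ε, a, b, x}.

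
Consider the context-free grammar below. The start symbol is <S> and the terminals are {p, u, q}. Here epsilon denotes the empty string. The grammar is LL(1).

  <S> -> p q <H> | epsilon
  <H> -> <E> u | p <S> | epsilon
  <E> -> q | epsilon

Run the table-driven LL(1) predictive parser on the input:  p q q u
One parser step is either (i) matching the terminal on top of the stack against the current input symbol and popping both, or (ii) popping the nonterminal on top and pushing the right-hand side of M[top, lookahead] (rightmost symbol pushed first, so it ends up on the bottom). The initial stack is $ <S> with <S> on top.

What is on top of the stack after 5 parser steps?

     Stack      Input      Action
  1  $ <S>      p q q u $  expand <S> -> p q <H>
  2  $ <H> q p  p q q u $  match p
  3  $ <H> q    q q u $    match q
  4  $ <H>      q u $      expand <H> -> <E> u
  5  $ u <E>    q u $      expand <E> -> q
Stack after step 5: $ u q (top = q).

q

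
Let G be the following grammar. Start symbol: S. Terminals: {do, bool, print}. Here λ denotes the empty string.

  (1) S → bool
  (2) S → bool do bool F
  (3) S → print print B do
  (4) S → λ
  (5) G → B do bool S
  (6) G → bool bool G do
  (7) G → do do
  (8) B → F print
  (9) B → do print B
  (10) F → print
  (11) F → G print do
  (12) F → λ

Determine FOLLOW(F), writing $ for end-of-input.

{$, do, print}

FIRST(S): from S→bool we get {bool}; from S→bool do bool F we get {bool}; from S→print print B do we get {print}; from S→λ we get {λ}. So FIRST(S) = {λ, bool, print}.
FIRST(G): from G→B do bool S we get {bool, do, print}; from G→bool bool G do we get {bool}; from G→do do we get {do}. So FIRST(G) = {bool, do, print}.
FIRST(F): from F→print we get {print}; from F→G print do we get {bool, do, print}; from F→λ we get {λ}. So FIRST(F) = {λ, bool, do, print}.
FIRST(B): from B→F print we get {bool, do, print}; from B→do print B we get {do}. So FIRST(B) = {bool, do, print}.
FOLLOW(S) includes $ since S is the start symbol.
FOLLOW(G): in G→bool bool G do, G is followed by do with FIRST {do}; in F→G print do, G is followed by print do with FIRST {print}. Thus FOLLOW(G) = {do, print}.
FOLLOW(S): in G→B do bool S, the suffix after S is empty, so FOLLOW(S) ⊇ FOLLOW(G) = {do, print}. Thus FOLLOW(S) = {$, do, print}.
FOLLOW(B): in S→print print B do, B is followed by do with FIRST {do}; in G→B do bool S, B is followed by do bool S with FIRST {do}; in B→do print B, the suffix after B is empty (adds nothing new). Thus FOLLOW(B) = {do}.
FOLLOW(F): in S→bool do bool F, the suffix after F is empty, so FOLLOW(F) ⊇ FOLLOW(S) = {$, do, print}; in B→F print, F is followed by print with FIRST {print}. Thus FOLLOW(F) = {$, do, print}.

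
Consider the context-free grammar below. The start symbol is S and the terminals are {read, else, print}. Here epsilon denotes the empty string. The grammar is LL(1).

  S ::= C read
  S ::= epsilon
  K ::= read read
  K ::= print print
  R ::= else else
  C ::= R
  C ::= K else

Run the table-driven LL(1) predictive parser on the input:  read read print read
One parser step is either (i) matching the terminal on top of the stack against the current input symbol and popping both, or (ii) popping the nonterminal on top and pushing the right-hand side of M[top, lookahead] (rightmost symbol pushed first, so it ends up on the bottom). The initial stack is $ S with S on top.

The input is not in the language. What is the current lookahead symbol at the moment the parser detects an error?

     Stack                  Input                   Action
  1  $ S                    read read print read $  expand S ::= C read
  2  $ read C               read read print read $  expand C ::= K else
  3  $ read else K          read read print read $  expand K ::= read read
  4  $ read else read read  read read print read $  match read
  5  $ read else read       read print read $       match read
  6  $ read else            print read $            error: top is terminal else but lookahead is print

print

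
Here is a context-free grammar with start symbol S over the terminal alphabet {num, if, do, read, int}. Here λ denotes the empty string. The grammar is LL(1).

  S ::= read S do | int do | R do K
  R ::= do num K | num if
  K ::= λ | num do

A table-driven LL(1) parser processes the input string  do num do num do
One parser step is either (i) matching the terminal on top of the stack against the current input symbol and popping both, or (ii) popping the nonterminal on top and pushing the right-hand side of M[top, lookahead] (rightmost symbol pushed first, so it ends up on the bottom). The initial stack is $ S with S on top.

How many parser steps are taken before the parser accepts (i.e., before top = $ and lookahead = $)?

     Stack            Input               Action
  1  $ S              do num do num do $  expand S ::= R do K
  2  $ K do R         do num do num do $  expand R ::= do num K
  3  $ K do K num do  do num do num do $  match do
  4  $ K do K num     num do num do $     match num
  5  $ K do K         do num do $         expand K ::= λ
  6  $ K do           do num do $         match do
  7  $ K              num do $            expand K ::= num do
  8  $ do num         num do $            match num
  9  $ do             do $                match do
Accept reached after 9 steps.

9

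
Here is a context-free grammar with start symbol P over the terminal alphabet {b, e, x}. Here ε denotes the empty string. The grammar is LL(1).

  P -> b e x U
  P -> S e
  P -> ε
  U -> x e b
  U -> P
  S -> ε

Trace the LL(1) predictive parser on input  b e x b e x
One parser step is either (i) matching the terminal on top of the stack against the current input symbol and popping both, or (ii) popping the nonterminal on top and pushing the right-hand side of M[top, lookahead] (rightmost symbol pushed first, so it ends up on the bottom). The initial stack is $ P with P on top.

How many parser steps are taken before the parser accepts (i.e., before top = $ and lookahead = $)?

      Stack      Input          Action
   1  $ P        b e x b e x $  expand P -> b e x U
   2  $ U x e b  b e x b e x $  match b
   3  $ U x e    e x b e x $    match e
   4  $ U x      x b e x $      match x
   5  $ U        b e x $        expand U -> P
   6  $ P        b e x $        expand P -> b e x U
   7  $ U x e b  b e x $        match b
   8  $ U x e    e x $          match e
   9  $ U x      x $            match x
  10  $ U        $              expand U -> P
  11  $ P        $              expand P -> ε
Accept reached after 11 steps.

11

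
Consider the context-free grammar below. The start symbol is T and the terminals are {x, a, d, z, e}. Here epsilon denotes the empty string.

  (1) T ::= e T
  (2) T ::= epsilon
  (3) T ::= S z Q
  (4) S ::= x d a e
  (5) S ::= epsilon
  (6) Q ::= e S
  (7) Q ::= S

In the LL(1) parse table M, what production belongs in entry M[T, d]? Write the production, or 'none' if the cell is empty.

none

FIRST(S): from S::=x d a e we get {x}; from S::=epsilon we get {epsilon}. So FIRST(S) = {epsilon, x}.
FIRST(T): from T::=e T we get {e}; from T::=epsilon we get {epsilon}; from T::=S z Q we get {x, z}. So FIRST(T) = {epsilon, e, x, z}.
FIRST(Q): from Q::=e S we get {e}; from Q::=S we get {epsilon, x}. So FIRST(Q) = {epsilon, e, x}.
FOLLOW(T) includes $ since T is the start symbol.
FOLLOW(T): in T::=e T, the suffix after T is empty (adds nothing new). Thus FOLLOW(T) = {$}.
For T ::= e T: FIRST(e T) = {e}, so it goes in M[T, t] for t ∈ {e}.
For T ::= epsilon: FIRST(epsilon) = {epsilon}, so it goes in M[T, t] for t ∈ {}; since epsilon ∈ FIRST, also for every t ∈ FOLLOW(T) = {$}.
For T ::= S z Q: FIRST(S z Q) = {x, z}, so it goes in M[T, t] for t ∈ {x, z}.
None of these place a production in M[T, d].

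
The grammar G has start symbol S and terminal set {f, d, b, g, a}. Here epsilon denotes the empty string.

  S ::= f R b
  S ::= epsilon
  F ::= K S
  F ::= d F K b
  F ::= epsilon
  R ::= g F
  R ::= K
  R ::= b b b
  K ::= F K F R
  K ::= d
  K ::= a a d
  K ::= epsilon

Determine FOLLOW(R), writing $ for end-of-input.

{a, b, d, f, g}

FIRST(S) = {epsilon, f}
FIRST(F) = {epsilon, a, b, d, f, g}  (via K S)
FIRST(R) = {epsilon, a, b, d, f, g}  (via K)
FIRST(K) = {epsilon, a, b, d, f, g}  (via F K F R)
FOLLOW(S) includes $ since S is the start symbol.
FOLLOW(S): in F::=K S, the suffix after S is empty, so FOLLOW(S) ⊇ FOLLOW(F) = {a, b, d, f, g}. Thus FOLLOW(S) = {$, a, b, d, f, g}.
FOLLOW(F): in F::=d F K b, F is followed by K b with FIRST {a, b, d, f, g}; in R::=g F, the suffix after F is empty, so FOLLOW(F) ⊇ FOLLOW(R) = {a, b, d, f, g}; in K::=F K F R (occurrence 1), F is followed by K F R with FIRST {epsilon, a, b, d, f, g}; in K::=F K F R (occurrence 1), the suffix after F is nullable, so FOLLOW(F) ⊇ FOLLOW(K) = {a, b, d, f, g}; in K::=F K F R (occurrence 2), F is followed by R with FIRST {epsilon, a, b, d, f, g}; in K::=F K F R (occurrence 2), the suffix after F is nullable, so FOLLOW(F) ⊇ FOLLOW(K) = {a, b, d, f, g}. Thus FOLLOW(F) = {a, b, d, f, g}.
FOLLOW(R): in S::=f R b, R is followed by b with FIRST {b}; in K::=F K F R, the suffix after R is empty, so FOLLOW(R) ⊇ FOLLOW(K) = {a, b, d, f, g}. Thus FOLLOW(R) = {a, b, d, f, g}.
FOLLOW(K): in F::=K S, K is followed by S with FIRST {epsilon, f}; in F::=K S, the suffix after K is nullable, so FOLLOW(K) ⊇ FOLLOW(F) = {a, b, d, f, g}; in F::=d F K b, K is followed by b with FIRST {b}; in R::=K, the suffix after K is empty, so FOLLOW(K) ⊇ FOLLOW(R) = {a, b, d, f, g}; in K::=F K F R, K is followed by F R with FIRST {epsilon, a, b, d, f, g}; in K::=F K F R, the suffix after K is nullable (adds nothing new). Thus FOLLOW(K) = {a, b, d, f, g}.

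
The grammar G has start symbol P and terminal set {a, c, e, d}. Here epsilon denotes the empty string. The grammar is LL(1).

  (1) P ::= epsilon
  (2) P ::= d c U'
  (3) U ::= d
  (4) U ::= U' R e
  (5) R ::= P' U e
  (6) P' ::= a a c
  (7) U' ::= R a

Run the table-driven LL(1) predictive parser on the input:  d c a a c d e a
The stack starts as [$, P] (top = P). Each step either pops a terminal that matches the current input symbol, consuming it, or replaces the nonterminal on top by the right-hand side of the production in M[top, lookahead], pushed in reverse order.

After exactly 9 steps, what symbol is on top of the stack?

step 1: stack=$ P  input=d c a a c d e a $  — expand P ::= d c U'
step 2: stack=$ U' c d  input=d c a a c d e a $  — match d
step 3: stack=$ U' c  input=c a a c d e a $  — match c
step 4: stack=$ U'  input=a a c d e a $  — expand U' ::= R a
step 5: stack=$ a R  input=a a c d e a $  — expand R ::= P' U e
step 6: stack=$ a e U P'  input=a a c d e a $  — expand P' ::= a a c
step 7: stack=$ a e U c a a  input=a a c d e a $  — match a
step 8: stack=$ a e U c a  input=a c d e a $  — match a
step 9: stack=$ a e U c  input=c d e a $  — match c
Stack after step 9: $ a e U (top = U).

U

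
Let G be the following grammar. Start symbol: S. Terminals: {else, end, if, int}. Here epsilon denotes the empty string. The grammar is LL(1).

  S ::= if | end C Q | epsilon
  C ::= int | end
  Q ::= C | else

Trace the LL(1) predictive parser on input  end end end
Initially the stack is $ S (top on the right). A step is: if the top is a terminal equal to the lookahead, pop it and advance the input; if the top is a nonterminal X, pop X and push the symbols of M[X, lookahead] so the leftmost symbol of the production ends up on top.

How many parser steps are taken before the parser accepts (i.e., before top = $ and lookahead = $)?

7

step 1: stack=$ S  input=end end end $  — expand S ::= end C Q
step 2: stack=$ Q C end  input=end end end $  — match end
step 3: stack=$ Q C  input=end end $  — expand C ::= end
step 4: stack=$ Q end  input=end end $  — match end
step 5: stack=$ Q  input=end $  — expand Q ::= C
step 6: stack=$ C  input=end $  — expand C ::= end
step 7: stack=$ end  input=end $  — match end
Accept reached after 7 steps.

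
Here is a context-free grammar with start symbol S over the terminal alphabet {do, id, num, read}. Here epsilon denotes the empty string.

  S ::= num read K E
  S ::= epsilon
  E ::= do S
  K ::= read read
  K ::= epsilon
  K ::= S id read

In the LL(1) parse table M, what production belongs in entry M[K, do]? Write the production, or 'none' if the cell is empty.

FIRST(S): from S::=num read K E we get {num}; from S::=epsilon we get {epsilon}. So FIRST(S) = {epsilon, num}.
FIRST(E): from E::=do S we get {do}. So FIRST(E) = {do}.
FIRST(K): from K::=read read we get {read}; from K::=epsilon we get {epsilon}; from K::=S id read we get {id, num}. So FIRST(K) = {epsilon, id, num, read}.
FOLLOW(S) includes $ since S is the start symbol.
FOLLOW(K): in S::=num read K E, K is followed by E with FIRST {do}. Thus FOLLOW(K) = {do}.
For K ::= read read: FIRST(read read) = {read}, so it goes in M[K, t] for t ∈ {read}.
For K ::= epsilon: FIRST(epsilon) = {epsilon}, so it goes in M[K, t] for t ∈ {}; since epsilon ∈ FIRST, also for every t ∈ FOLLOW(K) = {do}.
For K ::= S id read: FIRST(S id read) = {id, num}, so it goes in M[K, t] for t ∈ {id, num}.

K ::= epsilon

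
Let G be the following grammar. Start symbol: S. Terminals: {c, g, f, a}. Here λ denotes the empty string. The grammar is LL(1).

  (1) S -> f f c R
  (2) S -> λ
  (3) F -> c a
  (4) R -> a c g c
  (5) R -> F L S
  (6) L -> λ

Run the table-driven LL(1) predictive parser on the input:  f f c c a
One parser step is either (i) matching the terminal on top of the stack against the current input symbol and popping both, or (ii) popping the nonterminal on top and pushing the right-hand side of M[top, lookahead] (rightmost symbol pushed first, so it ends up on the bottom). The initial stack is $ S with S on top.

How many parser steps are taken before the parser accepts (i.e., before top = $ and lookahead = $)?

10

step 1: stack=$ S  input=f f c c a $  — expand S -> f f c R
step 2: stack=$ R c f f  input=f f c c a $  — match f
step 3: stack=$ R c f  input=f c c a $  — match f
step 4: stack=$ R c  input=c c a $  — match c
step 5: stack=$ R  input=c a $  — expand R -> F L S
step 6: stack=$ S L F  input=c a $  — expand F -> c a
step 7: stack=$ S L a c  input=c a $  — match c
step 8: stack=$ S L a  input=a $  — match a
step 9: stack=$ S L  input=$  — expand L -> λ
step 10: stack=$ S  input=$  — expand S -> λ
Accept reached after 10 steps.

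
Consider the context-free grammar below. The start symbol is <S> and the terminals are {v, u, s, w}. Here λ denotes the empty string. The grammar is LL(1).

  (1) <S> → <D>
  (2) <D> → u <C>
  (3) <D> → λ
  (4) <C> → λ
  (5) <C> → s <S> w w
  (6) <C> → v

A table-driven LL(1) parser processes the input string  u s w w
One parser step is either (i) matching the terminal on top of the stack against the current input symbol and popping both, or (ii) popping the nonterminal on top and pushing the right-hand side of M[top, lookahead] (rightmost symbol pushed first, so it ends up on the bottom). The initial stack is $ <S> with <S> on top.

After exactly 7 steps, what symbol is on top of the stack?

     Stack        Input      Action
  1  $ <S>        u s w w $  expand <S> → <D>
  2  $ <D>        u s w w $  expand <D> → u <C>
  3  $ <C> u      u s w w $  match u
  4  $ <C>        s w w $    expand <C> → s <S> w w
  5  $ w w <S> s  s w w $    match s
  6  $ w w <S>    w w $      expand <S> → <D>
  7  $ w w <D>    w w $      expand <D> → λ
Stack after step 7: $ w w (top = w).

w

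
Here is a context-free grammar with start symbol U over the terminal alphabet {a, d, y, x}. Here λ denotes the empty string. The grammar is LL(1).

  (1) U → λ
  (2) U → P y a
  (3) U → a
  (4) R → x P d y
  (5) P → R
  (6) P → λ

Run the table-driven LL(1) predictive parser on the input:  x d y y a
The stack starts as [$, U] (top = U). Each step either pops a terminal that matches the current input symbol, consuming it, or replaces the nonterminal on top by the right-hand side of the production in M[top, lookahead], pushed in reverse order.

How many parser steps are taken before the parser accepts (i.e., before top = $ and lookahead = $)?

9

     Stack          Input        Action
  1  $ U            x d y y a $  expand U → P y a
  2  $ a y P        x d y y a $  expand P → R
  3  $ a y R        x d y y a $  expand R → x P d y
  4  $ a y y d P x  x d y y a $  match x
  5  $ a y y d P    d y y a $    expand P → λ
  6  $ a y y d      d y y a $    match d
  7  $ a y y        y y a $      match y
  8  $ a y          y a $        match y
  9  $ a            a $          match a
Accept reached after 9 steps.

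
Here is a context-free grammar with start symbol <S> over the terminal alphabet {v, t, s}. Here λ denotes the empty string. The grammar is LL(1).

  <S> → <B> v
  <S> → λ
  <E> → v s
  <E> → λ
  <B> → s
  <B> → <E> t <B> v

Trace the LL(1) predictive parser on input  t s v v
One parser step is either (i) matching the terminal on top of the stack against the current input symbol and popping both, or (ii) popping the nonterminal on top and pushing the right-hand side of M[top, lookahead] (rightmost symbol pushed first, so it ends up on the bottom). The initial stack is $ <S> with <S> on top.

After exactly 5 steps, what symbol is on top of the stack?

s

step 1: stack=$ <S>  input=t s v v $  — expand <S> → <B> v
step 2: stack=$ v <B>  input=t s v v $  — expand <B> → <E> t <B> v
step 3: stack=$ v v <B> t <E>  input=t s v v $  — expand <E> → λ
step 4: stack=$ v v <B> t  input=t s v v $  — match t
step 5: stack=$ v v <B>  input=s v v $  — expand <B> → s
Stack after step 5: $ v v s (top = s).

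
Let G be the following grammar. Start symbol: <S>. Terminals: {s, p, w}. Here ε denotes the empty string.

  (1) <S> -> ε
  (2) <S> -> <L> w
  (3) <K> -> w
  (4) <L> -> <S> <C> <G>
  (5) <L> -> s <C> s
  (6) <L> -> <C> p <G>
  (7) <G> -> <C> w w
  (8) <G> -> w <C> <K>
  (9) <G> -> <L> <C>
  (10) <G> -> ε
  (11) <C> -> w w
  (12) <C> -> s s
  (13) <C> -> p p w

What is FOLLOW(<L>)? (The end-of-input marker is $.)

{p, s, w}

FIRST(<K>): from <K>->w we get {w}. So FIRST(<K>) = {w}.
FIRST(<C>): from <C>->w w we get {w}; from <C>->s s we get {s}; from <C>->p p w we get {p}. So FIRST(<C>) = {p, s, w}.
FIRST(<S>): from <S>->ε we get {ε}; from <S>-><L> w we get {p, s, w}. So FIRST(<S>) = {ε, p, s, w}.
FIRST(<L>): from <L>-><S> <C> <G> we get {p, s, w}; from <L>->s <C> s we get {s}; from <L>-><C> p <G> we get {p, s, w}. So FIRST(<L>) = {p, s, w}.
FIRST(<G>): from <G>-><C> w w we get {p, s, w}; from <G>->w <C> <K> we get {w}; from <G>-><L> <C> we get {p, s, w}; from <G>->ε we get {ε}. So FIRST(<G>) = {ε, p, s, w}.
FOLLOW(<S>) includes $ since <S> is the start symbol.
FOLLOW(<S>): in <L>-><S> <C> <G>, <S> is followed by <C> <G> with FIRST {p, s, w}. Thus FOLLOW(<S>) = {$, p, s, w}.
FOLLOW(<L>): in <S>-><L> w, <L> is followed by w with FIRST {w}; in <G>-><L> <C>, <L> is followed by <C> with FIRST {p, s, w}. Thus FOLLOW(<L>) = {p, s, w}.
FOLLOW(<G>): in <L>-><S> <C> <G>, the suffix after <G> is empty, so FOLLOW(<G>) ⊇ FOLLOW(<L>) = {p, s, w}; in <L>-><C> p <G>, the suffix after <G> is empty, so FOLLOW(<G>) ⊇ FOLLOW(<L>) = {p, s, w}. Thus FOLLOW(<G>) = {p, s, w}.
FOLLOW(<K>): in <G>->w <C> <K>, the suffix after <K> is empty, so FOLLOW(<K>) ⊇ FOLLOW(<G>) = {p, s, w}. Thus FOLLOW(<K>) = {p, s, w}.
FOLLOW(<C>): in <L>-><S> <C> <G>, <C> is followed by <G> with FIRST {ε, p, s, w}; in <L>-><S> <C> <G>, the suffix after <C> is nullable, so FOLLOW(<C>) ⊇ FOLLOW(<L>) = {p, s, w}; in <L>->s <C> s, <C> is followed by s with FIRST {s}; in <L>-><C> p <G>, <C> is followed by p <G> with FIRST {p}; in <G>-><C> w w, <C> is followed by w w with FIRST {w}; in <G>->w <C> <K>, <C> is followed by <K> with FIRST {w}; in <G>-><L> <C>, the suffix after <C> is empty, so FOLLOW(<C>) ⊇ FOLLOW(<G>) = {p, s, w}. Thus FOLLOW(<C>) = {p, s, w}.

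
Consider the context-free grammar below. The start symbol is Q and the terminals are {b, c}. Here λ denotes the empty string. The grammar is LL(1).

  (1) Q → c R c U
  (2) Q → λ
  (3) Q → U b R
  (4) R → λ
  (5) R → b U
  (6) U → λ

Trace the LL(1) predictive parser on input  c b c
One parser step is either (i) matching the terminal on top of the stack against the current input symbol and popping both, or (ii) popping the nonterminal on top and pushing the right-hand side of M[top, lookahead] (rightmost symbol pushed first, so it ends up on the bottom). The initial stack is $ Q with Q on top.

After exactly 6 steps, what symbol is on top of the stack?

step 1: stack=$ Q  input=c b c $  — expand Q → c R c U
step 2: stack=$ U c R c  input=c b c $  — match c
step 3: stack=$ U c R  input=b c $  — expand R → b U
step 4: stack=$ U c U b  input=b c $  — match b
step 5: stack=$ U c U  input=c $  — expand U → λ
step 6: stack=$ U c  input=c $  — match c
Stack after step 6: $ U (top = U).

U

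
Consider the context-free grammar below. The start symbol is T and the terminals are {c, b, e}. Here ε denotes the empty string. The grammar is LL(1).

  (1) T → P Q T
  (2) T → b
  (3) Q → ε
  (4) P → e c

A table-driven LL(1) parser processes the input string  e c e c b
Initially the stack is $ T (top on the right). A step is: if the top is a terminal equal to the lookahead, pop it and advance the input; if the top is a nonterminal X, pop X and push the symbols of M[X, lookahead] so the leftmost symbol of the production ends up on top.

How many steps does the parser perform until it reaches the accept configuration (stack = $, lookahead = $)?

12

      Stack      Input        Action
   1  $ T        e c e c b $  expand T → P Q T
   2  $ T Q P    e c e c b $  expand P → e c
   3  $ T Q c e  e c e c b $  match e
   4  $ T Q c    c e c b $    match c
   5  $ T Q      e c b $      expand Q → ε
   6  $ T        e c b $      expand T → P Q T
   7  $ T Q P    e c b $      expand P → e c
   8  $ T Q c e  e c b $      match e
   9  $ T Q c    c b $        match c
  10  $ T Q      b $          expand Q → ε
  11  $ T        b $          expand T → b
  12  $ b        b $          match b
Accept reached after 12 steps.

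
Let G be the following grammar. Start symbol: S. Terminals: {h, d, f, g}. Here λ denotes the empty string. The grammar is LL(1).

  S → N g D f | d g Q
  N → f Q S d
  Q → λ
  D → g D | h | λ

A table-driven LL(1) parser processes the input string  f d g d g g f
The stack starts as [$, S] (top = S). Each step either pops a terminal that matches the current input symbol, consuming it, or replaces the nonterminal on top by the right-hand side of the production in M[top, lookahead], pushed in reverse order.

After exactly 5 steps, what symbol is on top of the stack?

     Stack            Input            Action
  1  $ S              f d g d g g f $  expand S → N g D f
  2  $ f D g N        f d g d g g f $  expand N → f Q S d
  3  $ f D g d S Q f  f d g d g g f $  match f
  4  $ f D g d S Q    d g d g g f $    expand Q → λ
  5  $ f D g d S      d g d g g f $    expand S → d g Q
Stack after step 5: $ f D g d Q g d (top = d).

d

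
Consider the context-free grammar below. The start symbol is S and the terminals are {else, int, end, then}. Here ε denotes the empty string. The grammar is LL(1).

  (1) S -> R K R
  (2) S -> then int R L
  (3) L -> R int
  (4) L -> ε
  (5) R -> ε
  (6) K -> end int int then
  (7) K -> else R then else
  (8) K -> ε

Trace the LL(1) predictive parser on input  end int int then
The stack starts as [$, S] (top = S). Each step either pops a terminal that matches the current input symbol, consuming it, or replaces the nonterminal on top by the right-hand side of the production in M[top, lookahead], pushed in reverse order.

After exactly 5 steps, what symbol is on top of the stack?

int

step 1: stack=$ S  input=end int int then $  — expand S -> R K R
step 2: stack=$ R K R  input=end int int then $  — expand R -> ε
step 3: stack=$ R K  input=end int int then $  — expand K -> end int int then
step 4: stack=$ R then int int end  input=end int int then $  — match end
step 5: stack=$ R then int int  input=int int then $  — match int
Stack after step 5: $ R then int (top = int).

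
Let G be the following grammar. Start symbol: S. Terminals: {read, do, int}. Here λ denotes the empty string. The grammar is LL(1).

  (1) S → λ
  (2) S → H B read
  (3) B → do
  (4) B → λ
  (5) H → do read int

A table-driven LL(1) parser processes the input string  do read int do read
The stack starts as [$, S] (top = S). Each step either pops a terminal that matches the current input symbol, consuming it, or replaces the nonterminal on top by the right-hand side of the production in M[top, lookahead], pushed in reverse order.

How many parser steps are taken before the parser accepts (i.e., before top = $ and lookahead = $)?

8

step 1: stack=$ S  input=do read int do read $  — expand S → H B read
step 2: stack=$ read B H  input=do read int do read $  — expand H → do read int
step 3: stack=$ read B int read do  input=do read int do read $  — match do
step 4: stack=$ read B int read  input=read int do read $  — match read
step 5: stack=$ read B int  input=int do read $  — match int
step 6: stack=$ read B  input=do read $  — expand B → do
step 7: stack=$ read do  input=do read $  — match do
step 8: stack=$ read  input=read $  — match read
Accept reached after 8 steps.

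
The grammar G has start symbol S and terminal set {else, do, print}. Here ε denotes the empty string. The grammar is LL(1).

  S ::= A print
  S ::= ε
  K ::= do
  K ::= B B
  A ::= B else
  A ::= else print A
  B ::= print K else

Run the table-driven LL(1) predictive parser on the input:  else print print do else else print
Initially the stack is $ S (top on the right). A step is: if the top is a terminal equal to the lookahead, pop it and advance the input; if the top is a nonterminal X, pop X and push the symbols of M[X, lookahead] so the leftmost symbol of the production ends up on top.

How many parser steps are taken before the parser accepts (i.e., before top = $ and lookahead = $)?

12

step 1: stack=$ S  input=else print print do else else print $  — expand S ::= A print
step 2: stack=$ print A  input=else print print do else else print $  — expand A ::= else print A
step 3: stack=$ print A print else  input=else print print do else else print $  — match else
step 4: stack=$ print A print  input=print print do else else print $  — match print
step 5: stack=$ print A  input=print do else else print $  — expand A ::= B else
step 6: stack=$ print else B  input=print do else else print $  — expand B ::= print K else
step 7: stack=$ print else else K print  input=print do else else print $  — match print
step 8: stack=$ print else else K  input=do else else print $  — expand K ::= do
step 9: stack=$ print else else do  input=do else else print $  — match do
step 10: stack=$ print else else  input=else else print $  — match else
step 11: stack=$ print else  input=else print $  — match else
step 12: stack=$ print  input=print $  — match print
Accept reached after 12 steps.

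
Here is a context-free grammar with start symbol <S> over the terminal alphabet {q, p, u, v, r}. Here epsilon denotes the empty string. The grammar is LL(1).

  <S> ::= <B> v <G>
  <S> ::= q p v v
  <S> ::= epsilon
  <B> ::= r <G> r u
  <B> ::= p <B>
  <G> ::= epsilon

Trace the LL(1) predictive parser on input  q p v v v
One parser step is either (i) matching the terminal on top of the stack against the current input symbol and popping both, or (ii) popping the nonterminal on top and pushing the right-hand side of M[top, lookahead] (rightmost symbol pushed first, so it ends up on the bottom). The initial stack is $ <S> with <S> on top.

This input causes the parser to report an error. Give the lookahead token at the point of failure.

     Stack      Input        Action
  1  $ <S>      q p v v v $  expand <S> ::= q p v v
  2  $ v v p q  q p v v v $  match q
  3  $ v v p    p v v v $    match p
  4  $ v v      v v v $      match v
  5  $ v        v v $        match v
  6  $          v $          error: stack empty but input remains

v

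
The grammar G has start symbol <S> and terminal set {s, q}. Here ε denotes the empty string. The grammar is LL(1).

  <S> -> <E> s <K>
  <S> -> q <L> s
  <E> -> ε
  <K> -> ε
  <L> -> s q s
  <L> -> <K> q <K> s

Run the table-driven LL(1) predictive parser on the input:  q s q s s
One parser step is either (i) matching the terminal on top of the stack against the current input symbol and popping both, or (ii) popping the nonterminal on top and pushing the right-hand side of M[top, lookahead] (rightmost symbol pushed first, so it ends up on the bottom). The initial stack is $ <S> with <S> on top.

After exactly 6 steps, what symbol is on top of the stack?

     Stack      Input        Action
  1  $ <S>      q s q s s $  expand <S> -> q <L> s
  2  $ s <L> q  q s q s s $  match q
  3  $ s <L>    s q s s $    expand <L> -> s q s
  4  $ s s q s  s q s s $    match s
  5  $ s s q    q s s $      match q
  6  $ s s      s s $        match s
Stack after step 6: $ s (top = s).

s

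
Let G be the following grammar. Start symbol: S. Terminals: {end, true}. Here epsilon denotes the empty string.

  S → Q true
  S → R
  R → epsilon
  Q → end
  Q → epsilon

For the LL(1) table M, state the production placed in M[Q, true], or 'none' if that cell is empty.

Q → epsilon

FIRST(R): from R→epsilon we get {epsilon}. So FIRST(R) = {epsilon}.
FIRST(Q): from Q→end we get {end}; from Q→epsilon we get {epsilon}. So FIRST(Q) = {epsilon, end}.
FIRST(S): from S→Q true we get {end, true}; from S→R we get {epsilon}. So FIRST(S) = {epsilon, end, true}.
FOLLOW(S) includes $ since S is the start symbol.
FOLLOW(Q): in S→Q true, Q is followed by true with FIRST {true}. Thus FOLLOW(Q) = {true}.
For Q → end: FIRST(end) = {end}, so it goes in M[Q, t] for t ∈ {end}.
For Q → epsilon: FIRST(epsilon) = {epsilon}, so it goes in M[Q, t] for t ∈ {}; since epsilon ∈ FIRST, also for every t ∈ FOLLOW(Q) = {true}.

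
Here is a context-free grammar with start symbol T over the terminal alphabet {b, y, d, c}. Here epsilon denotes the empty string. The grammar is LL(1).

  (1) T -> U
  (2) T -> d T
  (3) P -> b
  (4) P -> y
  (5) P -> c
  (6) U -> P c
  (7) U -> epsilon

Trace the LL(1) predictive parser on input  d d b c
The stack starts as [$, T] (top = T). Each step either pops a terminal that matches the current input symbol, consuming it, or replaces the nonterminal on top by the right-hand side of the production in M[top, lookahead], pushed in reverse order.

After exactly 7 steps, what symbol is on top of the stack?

step 1: stack=$ T  input=d d b c $  — expand T -> d T
step 2: stack=$ T d  input=d d b c $  — match d
step 3: stack=$ T  input=d b c $  — expand T -> d T
step 4: stack=$ T d  input=d b c $  — match d
step 5: stack=$ T  input=b c $  — expand T -> U
step 6: stack=$ U  input=b c $  — expand U -> P c
step 7: stack=$ c P  input=b c $  — expand P -> b
Stack after step 7: $ c b (top = b).

b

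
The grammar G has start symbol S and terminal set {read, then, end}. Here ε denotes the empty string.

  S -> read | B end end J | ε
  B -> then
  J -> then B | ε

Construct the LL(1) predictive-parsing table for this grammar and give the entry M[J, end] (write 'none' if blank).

FIRST(B): from B->then we get {then}. So FIRST(B) = {then}.
FIRST(J): from J->then B we get {then}; from J->ε we get {ε}. So FIRST(J) = {ε, then}.
FIRST(S): from S->read we get {read}; from S->B end end J we get {then}; from S->ε we get {ε}. So FIRST(S) = {ε, read, then}.
FOLLOW(S) includes $ since S is the start symbol.
FOLLOW(S): S appears on no right-hand side. Thus FOLLOW(S) = {$}.
FOLLOW(J): in S->B end end J, the suffix after J is empty, so FOLLOW(J) ⊇ FOLLOW(S) = {$}. Thus FOLLOW(J) = {$}.
For J -> then B: FIRST(then B) = {then}, so it goes in M[J, t] for t ∈ {then}.
For J -> ε: FIRST(ε) = {ε}, so it goes in M[J, t] for t ∈ {}; since ε ∈ FIRST, also for every t ∈ FOLLOW(J) = {$}.
None of these place a production in M[J, end].

none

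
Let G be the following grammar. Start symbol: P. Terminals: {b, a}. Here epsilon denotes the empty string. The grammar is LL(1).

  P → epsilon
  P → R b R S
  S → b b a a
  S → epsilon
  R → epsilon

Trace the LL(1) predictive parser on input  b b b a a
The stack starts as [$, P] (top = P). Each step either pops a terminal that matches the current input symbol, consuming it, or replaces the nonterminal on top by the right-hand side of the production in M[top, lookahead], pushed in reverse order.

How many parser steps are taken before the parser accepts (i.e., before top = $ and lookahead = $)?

step 1: stack=$ P  input=b b b a a $  — expand P → R b R S
step 2: stack=$ S R b R  input=b b b a a $  — expand R → epsilon
step 3: stack=$ S R b  input=b b b a a $  — match b
step 4: stack=$ S R  input=b b a a $  — expand R → epsilon
step 5: stack=$ S  input=b b a a $  — expand S → b b a a
step 6: stack=$ a a b b  input=b b a a $  — match b
step 7: stack=$ a a b  input=b a a $  — match b
step 8: stack=$ a a  input=a a $  — match a
step 9: stack=$ a  input=a $  — match a
Accept reached after 9 steps.

9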